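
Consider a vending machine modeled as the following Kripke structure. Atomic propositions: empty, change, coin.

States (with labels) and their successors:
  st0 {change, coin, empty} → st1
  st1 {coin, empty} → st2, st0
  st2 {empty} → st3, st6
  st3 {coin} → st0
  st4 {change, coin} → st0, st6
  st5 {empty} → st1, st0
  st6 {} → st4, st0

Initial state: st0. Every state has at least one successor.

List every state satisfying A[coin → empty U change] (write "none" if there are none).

{st0, st4, st6}

States satisfying coin → empty: {st0, st1, st2, st5, st6}.
States satisfying change: {st0, st4}.
States satisfying A[coin → empty U change]: {st0, st4, st6}.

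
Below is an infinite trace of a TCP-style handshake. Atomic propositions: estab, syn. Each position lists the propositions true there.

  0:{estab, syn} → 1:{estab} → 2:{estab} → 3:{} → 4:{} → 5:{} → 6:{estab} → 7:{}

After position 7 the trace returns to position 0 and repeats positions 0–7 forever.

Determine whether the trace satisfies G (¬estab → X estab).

¬estab → X estab must hold at every position from 0 onward. It fails at position 3, so G (¬estab → X estab) is false.
Positions where ¬estab holds: 3, 4, 5, 7.
Check X estab at each: 3→fails, 4→fails, 5→ok, 7→ok.

Does not hold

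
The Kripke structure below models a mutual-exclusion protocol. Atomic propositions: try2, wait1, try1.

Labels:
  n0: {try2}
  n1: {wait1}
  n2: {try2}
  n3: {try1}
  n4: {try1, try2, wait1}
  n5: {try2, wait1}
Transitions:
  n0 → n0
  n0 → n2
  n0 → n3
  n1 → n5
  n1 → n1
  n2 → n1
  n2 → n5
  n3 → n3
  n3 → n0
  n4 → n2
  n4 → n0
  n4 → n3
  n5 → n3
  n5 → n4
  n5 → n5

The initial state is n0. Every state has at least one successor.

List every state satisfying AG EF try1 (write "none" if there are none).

States satisfying EF try1: {n0, n1, n2, n3, n4, n5}.
States satisfying AG EF try1: {n0, n1, n2, n3, n4, n5}.

{n0, n1, n2, n3, n4, n5}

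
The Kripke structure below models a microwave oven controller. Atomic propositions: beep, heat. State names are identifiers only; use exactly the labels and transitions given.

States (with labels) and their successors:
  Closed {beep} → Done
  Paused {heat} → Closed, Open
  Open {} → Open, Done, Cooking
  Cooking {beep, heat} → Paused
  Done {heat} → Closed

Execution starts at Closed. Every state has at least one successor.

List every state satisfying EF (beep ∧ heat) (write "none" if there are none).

{Paused, Open, Cooking}

States satisfying beep ∧ heat: {Cooking}.
States satisfying EF (beep ∧ heat): {Paused, Open, Cooking}.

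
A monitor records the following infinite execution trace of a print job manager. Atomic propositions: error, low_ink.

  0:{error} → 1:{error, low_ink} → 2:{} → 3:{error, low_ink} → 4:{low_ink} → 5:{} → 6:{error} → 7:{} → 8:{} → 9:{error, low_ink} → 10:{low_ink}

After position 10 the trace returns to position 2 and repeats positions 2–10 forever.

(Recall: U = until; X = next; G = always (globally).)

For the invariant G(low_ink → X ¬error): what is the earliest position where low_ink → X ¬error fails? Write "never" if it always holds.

never

low_ink → X ¬error holds at every position 0..10, and those are all the positions the trace ever visits, so the invariant G(low_ink → X ¬error) is never violated.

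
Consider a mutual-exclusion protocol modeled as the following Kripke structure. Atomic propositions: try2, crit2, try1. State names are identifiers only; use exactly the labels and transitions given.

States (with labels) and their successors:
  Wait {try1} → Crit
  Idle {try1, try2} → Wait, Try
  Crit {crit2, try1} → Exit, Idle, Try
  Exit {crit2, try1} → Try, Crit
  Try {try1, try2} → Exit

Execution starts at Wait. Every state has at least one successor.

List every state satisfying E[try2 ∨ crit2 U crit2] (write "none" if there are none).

States satisfying try2 ∨ crit2: {Idle, Crit, Exit, Try}.
States satisfying crit2: {Crit, Exit}.
States satisfying E[try2 ∨ crit2 U crit2]: {Idle, Crit, Exit, Try}.

{Idle, Crit, Exit, Try}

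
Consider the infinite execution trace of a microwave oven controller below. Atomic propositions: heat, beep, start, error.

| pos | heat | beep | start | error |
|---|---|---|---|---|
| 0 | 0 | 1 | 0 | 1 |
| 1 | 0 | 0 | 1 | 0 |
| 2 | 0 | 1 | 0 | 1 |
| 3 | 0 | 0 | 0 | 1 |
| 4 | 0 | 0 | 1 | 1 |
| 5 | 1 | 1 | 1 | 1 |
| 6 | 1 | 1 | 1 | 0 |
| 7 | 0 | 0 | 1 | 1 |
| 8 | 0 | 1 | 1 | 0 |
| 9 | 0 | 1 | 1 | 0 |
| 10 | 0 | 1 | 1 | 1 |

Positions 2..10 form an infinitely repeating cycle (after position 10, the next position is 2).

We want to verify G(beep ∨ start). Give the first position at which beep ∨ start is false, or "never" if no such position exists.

Check beep ∨ start at each position in order: 0 ✓, 1 ✓, 2 ✓.
At position 3 the labels are {error}, so beep ∨ start is false there. This is the first violation.

3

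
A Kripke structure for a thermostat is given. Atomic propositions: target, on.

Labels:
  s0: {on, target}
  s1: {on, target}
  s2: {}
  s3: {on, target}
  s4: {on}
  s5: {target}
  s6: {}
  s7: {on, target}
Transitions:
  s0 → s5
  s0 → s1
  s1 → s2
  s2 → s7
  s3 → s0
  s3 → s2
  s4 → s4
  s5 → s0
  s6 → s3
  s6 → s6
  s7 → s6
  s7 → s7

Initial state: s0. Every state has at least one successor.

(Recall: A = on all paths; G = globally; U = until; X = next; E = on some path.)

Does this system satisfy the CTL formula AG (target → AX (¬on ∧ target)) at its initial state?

Violated

States satisfying target → AX (¬on ∧ target): {s2, s4, s6}.
States satisfying AG (target → AX (¬on ∧ target)): {s4}.
s0 is reachable from s0 and violates target → AX (¬on ∧ target), so AG fails at s0.
s0 ∉ Sat(AG (target → AX (¬on ∧ target))).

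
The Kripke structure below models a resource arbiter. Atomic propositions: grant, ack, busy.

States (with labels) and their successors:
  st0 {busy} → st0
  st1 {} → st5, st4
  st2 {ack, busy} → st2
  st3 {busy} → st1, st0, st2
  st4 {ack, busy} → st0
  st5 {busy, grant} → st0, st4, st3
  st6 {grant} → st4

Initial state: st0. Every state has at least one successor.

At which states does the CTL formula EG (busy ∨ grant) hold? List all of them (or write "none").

{st0, st2, st3, st4, st5, st6}

States satisfying busy ∨ grant: {st0, st2, st3, st4, st5, st6}.
States satisfying EG (busy ∨ grant): {st0, st2, st3, st4, st5, st6}.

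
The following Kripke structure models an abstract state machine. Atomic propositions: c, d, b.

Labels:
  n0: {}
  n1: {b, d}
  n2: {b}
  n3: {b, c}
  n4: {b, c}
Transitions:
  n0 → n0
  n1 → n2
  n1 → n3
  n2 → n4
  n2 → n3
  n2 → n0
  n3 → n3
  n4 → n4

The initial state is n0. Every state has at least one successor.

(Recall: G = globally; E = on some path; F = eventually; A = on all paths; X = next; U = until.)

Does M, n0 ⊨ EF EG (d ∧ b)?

Violated

States satisfying EG (d ∧ b): ∅.
States satisfying EF EG (d ∧ b): ∅.
No suitable path/successor from n0 witnesses the formula.
n0 ∉ Sat(EF EG (d ∧ b)).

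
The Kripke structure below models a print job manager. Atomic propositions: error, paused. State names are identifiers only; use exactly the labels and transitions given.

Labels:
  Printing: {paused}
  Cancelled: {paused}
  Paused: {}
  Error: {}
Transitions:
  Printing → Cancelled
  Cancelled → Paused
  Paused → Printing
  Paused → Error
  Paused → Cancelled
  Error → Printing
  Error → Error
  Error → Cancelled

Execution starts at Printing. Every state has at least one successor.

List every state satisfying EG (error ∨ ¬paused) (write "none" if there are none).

{Paused, Error}

States satisfying error ∨ ¬paused: {Paused, Error}.
States satisfying EG (error ∨ ¬paused): {Paused, Error}.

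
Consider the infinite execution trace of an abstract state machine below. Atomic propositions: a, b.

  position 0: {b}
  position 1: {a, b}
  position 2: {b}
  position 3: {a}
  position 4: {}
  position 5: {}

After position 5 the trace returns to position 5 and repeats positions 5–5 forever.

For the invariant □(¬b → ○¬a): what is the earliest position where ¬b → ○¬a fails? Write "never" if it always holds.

¬b → ○¬a holds at every position 0..5, and those are all the positions the trace ever visits, so the invariant □(¬b → ○¬a) is never violated.

never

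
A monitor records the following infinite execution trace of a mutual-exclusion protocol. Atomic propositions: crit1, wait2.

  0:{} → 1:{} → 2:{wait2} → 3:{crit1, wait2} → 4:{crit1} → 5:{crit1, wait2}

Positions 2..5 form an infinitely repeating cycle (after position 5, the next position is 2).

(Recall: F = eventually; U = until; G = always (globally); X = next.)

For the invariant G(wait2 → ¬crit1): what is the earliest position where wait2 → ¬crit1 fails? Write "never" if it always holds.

Check wait2 → ¬crit1 at each position in order: 0 ✓, 1 ✓, 2 ✓.
At position 3 the labels are {crit1, wait2}, so wait2 → ¬crit1 is false there. This is the first violation.

3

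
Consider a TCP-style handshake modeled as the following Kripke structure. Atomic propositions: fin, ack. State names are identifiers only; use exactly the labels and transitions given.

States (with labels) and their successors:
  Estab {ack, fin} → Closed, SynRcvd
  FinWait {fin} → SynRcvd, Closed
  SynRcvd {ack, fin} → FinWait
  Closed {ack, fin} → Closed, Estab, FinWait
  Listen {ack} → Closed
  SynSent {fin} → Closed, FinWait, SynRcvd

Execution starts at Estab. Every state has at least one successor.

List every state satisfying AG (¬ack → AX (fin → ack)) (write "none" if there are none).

States satisfying ¬ack → AX (fin → ack): {Estab, FinWait, SynRcvd, Closed, Listen}.
States satisfying AG (¬ack → AX (fin → ack)): {Estab, FinWait, SynRcvd, Closed, Listen}.

{Estab, FinWait, SynRcvd, Closed, Listen}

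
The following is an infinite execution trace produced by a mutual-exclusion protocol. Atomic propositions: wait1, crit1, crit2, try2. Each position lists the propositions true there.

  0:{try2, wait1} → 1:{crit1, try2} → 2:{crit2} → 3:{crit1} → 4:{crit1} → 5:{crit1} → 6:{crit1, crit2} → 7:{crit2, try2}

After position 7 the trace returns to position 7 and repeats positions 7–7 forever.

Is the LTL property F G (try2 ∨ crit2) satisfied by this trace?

G (try2 ∨ crit2) holds at position 6, which is reachable from 0, so F G (try2 ∨ crit2) holds.

Yes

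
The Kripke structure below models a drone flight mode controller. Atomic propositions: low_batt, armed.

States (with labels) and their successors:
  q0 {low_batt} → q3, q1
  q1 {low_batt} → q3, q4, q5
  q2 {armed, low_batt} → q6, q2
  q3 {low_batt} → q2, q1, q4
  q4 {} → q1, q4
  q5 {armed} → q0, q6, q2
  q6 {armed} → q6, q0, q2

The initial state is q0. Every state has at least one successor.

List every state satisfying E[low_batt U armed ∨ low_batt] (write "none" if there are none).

States satisfying low_batt: {q0, q1, q2, q3}.
States satisfying armed ∨ low_batt: {q0, q1, q2, q3, q5, q6}.
States satisfying E[low_batt U armed ∨ low_batt]: {q0, q1, q2, q3, q5, q6}.

{q0, q1, q2, q3, q5, q6}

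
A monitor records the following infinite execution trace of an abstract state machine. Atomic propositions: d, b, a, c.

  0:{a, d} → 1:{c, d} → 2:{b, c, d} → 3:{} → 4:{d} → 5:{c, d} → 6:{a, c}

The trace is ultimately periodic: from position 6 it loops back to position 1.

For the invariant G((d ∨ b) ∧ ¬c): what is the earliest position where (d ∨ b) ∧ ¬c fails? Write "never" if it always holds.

Check (d ∨ b) ∧ ¬c at each position in order: 0 ✓.
At position 1 the labels are {c, d}, so (d ∨ b) ∧ ¬c is false there. This is the first violation.

1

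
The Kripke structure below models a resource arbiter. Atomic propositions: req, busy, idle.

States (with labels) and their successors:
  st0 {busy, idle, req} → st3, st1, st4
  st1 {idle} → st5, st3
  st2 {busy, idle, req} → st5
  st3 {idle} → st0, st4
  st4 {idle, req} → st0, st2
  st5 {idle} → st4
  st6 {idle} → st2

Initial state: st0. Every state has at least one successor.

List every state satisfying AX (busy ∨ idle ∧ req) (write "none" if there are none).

States satisfying busy ∨ idle ∧ req: {st0, st2, st4}.
States satisfying AX (busy ∨ idle ∧ req): {st3, st4, st5, st6}.

{st3, st4, st5, st6}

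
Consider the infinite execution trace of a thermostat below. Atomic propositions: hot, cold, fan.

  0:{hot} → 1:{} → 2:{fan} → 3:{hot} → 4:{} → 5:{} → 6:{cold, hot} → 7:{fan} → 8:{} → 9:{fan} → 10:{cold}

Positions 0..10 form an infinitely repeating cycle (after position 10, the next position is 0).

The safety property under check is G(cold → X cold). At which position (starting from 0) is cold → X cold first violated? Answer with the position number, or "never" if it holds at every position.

6

Check cold → X cold at each position in order: 0 ✓, 1 ✓, 2 ✓, 3 ✓, 4 ✓, 5 ✓.
At position 6 the labels are {cold, hot} and the next position 7 has {fan}, so cold → X cold is false there. This is the first violation.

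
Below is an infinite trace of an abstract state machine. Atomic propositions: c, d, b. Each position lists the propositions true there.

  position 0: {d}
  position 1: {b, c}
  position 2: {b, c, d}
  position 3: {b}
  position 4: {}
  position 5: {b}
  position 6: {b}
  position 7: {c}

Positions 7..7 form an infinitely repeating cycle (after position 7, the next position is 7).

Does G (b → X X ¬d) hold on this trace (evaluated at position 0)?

Satisfied

b → X X ¬d holds at every position 0..7, and those are all positions ever visited, so G (b → X X ¬d) holds.
Positions where b holds: 1, 2, 3, 5, 6.
Check X X ¬d at each: 1→ok, 2→ok, 3→ok, 5→ok, 6→ok.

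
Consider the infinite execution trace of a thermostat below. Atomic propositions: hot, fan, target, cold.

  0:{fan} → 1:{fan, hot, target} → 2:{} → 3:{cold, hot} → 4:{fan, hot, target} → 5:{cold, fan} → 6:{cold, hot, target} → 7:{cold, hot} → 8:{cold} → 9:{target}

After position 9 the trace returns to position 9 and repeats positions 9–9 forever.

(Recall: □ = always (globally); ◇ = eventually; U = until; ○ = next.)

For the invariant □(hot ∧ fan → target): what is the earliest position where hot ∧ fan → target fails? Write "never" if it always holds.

never

hot ∧ fan → target holds at every position 0..9, and those are all the positions the trace ever visits, so the invariant □(hot ∧ fan → target) is never violated.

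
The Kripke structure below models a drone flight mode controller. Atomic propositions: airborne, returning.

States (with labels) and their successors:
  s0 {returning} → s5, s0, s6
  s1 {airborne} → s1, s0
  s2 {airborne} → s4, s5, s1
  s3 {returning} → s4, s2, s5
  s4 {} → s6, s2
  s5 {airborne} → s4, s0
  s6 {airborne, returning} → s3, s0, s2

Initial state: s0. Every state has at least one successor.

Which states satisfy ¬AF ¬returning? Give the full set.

{s0, s6}

States satisfying ¬returning: {s1, s2, s4, s5}.
States satisfying AF ¬returning: {s1, s2, s3, s4, s5}.
States satisfying ¬AF ¬returning: {s0, s6}.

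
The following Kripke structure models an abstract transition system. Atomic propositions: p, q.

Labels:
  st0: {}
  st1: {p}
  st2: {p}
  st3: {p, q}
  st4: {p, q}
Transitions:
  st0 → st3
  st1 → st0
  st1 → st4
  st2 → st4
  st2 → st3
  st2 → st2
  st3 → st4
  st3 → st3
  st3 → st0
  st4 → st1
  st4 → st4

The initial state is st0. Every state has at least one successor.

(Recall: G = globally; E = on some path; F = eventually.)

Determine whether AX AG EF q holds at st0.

Satisfied

States satisfying AG EF q: {st0, st1, st2, st3, st4}.
States satisfying AX AG EF q: {st0, st1, st2, st3, st4}.
st0 ∈ Sat(AX AG EF q).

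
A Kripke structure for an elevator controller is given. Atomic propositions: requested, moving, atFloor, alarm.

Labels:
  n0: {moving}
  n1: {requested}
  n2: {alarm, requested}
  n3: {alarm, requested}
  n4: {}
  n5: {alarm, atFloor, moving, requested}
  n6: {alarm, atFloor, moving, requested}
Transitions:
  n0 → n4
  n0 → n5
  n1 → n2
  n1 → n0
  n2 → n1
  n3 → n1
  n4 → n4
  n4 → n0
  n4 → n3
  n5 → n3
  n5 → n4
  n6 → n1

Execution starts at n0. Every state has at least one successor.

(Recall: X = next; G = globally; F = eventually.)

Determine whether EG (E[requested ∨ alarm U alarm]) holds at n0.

States satisfying E[requested ∨ alarm U alarm]: {n1, n2, n3, n5, n6}.
States satisfying EG (E[requested ∨ alarm U alarm]): {n1, n2, n3, n5, n6}.
No suitable path/successor from n0 witnesses the formula.
n0 ∉ Sat(EG (E[requested ∨ alarm U alarm])).

Does not hold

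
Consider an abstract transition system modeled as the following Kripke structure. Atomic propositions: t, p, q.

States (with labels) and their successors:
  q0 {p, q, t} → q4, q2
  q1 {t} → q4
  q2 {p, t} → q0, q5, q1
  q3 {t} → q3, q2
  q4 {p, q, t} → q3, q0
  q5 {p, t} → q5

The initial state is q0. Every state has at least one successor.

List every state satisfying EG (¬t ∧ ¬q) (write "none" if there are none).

States satisfying ¬t ∧ ¬q: ∅.
States satisfying EG (¬t ∧ ¬q): ∅.

none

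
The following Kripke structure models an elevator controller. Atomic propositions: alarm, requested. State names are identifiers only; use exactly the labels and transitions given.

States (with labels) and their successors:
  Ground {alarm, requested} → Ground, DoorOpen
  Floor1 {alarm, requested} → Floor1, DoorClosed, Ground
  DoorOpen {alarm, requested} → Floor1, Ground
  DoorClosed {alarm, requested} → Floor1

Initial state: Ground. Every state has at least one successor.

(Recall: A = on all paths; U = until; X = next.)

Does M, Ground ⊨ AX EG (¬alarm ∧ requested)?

States satisfying EG (¬alarm ∧ requested): ∅.
States satisfying AX EG (¬alarm ∧ requested): ∅.
Ground ∉ Sat(AX EG (¬alarm ∧ requested)).

Does not hold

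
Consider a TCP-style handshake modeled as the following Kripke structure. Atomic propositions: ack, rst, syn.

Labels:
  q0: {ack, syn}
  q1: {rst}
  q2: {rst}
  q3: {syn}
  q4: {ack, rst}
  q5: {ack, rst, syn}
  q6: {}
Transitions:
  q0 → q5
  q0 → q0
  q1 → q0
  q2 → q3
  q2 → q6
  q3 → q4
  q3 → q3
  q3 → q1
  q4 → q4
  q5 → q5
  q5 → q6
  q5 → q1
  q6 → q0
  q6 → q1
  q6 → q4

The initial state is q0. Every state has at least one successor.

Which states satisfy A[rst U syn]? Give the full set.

States satisfying rst: {q1, q2, q4, q5}.
States satisfying syn: {q0, q3, q5}.
States satisfying A[rst U syn]: {q0, q1, q3, q5}.

{q0, q1, q3, q5}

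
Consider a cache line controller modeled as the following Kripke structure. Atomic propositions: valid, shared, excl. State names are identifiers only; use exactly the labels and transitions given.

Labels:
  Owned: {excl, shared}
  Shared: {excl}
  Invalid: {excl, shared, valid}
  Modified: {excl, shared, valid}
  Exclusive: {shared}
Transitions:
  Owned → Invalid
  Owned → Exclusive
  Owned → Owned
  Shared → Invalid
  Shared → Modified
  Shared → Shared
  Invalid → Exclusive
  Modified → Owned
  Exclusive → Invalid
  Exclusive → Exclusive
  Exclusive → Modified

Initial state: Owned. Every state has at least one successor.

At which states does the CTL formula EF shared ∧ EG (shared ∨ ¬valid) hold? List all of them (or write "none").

{Owned, Shared, Invalid, Modified, Exclusive}

States satisfying shared: {Owned, Invalid, Modified, Exclusive}.
States satisfying EF shared: {Owned, Shared, Invalid, Modified, Exclusive}.
States satisfying shared ∨ ¬valid: {Owned, Shared, Invalid, Modified, Exclusive}.
States satisfying EG (shared ∨ ¬valid): {Owned, Shared, Invalid, Modified, Exclusive}.
States satisfying EF shared ∧ EG (shared ∨ ¬valid): {Owned, Shared, Invalid, Modified, Exclusive}.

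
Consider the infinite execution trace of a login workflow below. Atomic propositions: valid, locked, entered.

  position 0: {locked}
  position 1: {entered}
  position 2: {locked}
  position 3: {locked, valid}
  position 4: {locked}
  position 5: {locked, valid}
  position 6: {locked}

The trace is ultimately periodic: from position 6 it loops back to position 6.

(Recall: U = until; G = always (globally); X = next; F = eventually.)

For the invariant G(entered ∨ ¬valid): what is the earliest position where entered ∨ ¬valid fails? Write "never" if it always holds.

3

Check entered ∨ ¬valid at each position in order: 0 ✓, 1 ✓, 2 ✓.
At position 3 the labels are {locked, valid}, so entered ∨ ¬valid is false there. This is the first violation.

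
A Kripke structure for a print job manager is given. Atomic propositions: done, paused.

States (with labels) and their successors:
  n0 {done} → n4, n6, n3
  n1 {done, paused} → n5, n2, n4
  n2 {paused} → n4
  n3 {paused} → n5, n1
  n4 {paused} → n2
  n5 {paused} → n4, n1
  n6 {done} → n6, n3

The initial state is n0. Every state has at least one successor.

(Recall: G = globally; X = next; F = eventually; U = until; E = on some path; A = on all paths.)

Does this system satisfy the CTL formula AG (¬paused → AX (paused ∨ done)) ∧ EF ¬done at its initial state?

States satisfying ¬paused → AX (paused ∨ done): {n0, n1, n2, n3, n4, n5, n6}.
States satisfying AG (¬paused → AX (paused ∨ done)): {n0, n1, n2, n3, n4, n5, n6}.
States satisfying ¬done: {n2, n3, n4, n5}.
States satisfying EF ¬done: {n0, n1, n2, n3, n4, n5, n6}.
States satisfying AG (¬paused → AX (paused ∨ done)) ∧ EF ¬done: {n0, n1, n2, n3, n4, n5, n6}.
n0 ∈ Sat(AG (¬paused → AX (paused ∨ done)) ∧ EF ¬done).

Satisfied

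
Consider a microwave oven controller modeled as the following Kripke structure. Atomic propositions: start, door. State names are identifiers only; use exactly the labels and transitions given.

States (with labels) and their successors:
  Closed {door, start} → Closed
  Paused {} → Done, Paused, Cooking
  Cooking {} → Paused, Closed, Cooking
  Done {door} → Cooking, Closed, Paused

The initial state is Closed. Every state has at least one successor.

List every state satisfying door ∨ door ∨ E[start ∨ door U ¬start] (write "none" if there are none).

States satisfying door ∨ door: {Closed, Done}.
States satisfying start ∨ door: {Closed, Done}.
States satisfying ¬start: {Paused, Cooking, Done}.
States satisfying E[start ∨ door U ¬start]: {Paused, Cooking, Done}.
States satisfying door ∨ door ∨ E[start ∨ door U ¬start]: {Closed, Paused, Cooking, Done}.

{Closed, Paused, Cooking, Done}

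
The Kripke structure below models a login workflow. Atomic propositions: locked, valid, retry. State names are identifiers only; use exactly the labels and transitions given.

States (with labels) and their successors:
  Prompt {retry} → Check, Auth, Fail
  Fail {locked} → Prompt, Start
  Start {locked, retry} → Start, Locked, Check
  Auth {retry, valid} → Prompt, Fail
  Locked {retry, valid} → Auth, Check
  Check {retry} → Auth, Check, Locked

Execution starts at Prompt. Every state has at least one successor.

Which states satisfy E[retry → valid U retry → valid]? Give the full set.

{Fail, Auth, Locked}

States satisfying retry → valid: {Fail, Auth, Locked}.
States satisfying E[retry → valid U retry → valid]: {Fail, Auth, Locked}.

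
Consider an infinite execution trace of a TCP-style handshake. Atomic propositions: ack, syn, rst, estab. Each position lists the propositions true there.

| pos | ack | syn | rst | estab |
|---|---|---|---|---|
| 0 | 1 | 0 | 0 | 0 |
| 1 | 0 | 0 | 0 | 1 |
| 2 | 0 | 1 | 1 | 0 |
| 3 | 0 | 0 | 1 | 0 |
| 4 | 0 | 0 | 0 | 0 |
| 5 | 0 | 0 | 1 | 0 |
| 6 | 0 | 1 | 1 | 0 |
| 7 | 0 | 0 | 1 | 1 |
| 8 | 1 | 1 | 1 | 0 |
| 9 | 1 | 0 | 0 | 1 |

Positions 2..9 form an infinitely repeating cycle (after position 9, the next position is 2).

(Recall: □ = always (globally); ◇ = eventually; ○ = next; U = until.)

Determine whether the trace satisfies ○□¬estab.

The position after 0 is 1; □¬estab is false there.

Does not hold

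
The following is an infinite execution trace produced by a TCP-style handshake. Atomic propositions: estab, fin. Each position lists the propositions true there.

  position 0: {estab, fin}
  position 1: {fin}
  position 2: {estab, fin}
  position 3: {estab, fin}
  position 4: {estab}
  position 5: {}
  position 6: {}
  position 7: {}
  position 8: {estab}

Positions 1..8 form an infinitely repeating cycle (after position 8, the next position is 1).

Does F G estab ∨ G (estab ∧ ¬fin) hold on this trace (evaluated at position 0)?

Does not hold

G estab is false at every position 0..8, so it never becomes true and F G estab fails.
estab ∧ ¬fin must hold at every position from 0 onward. It fails at position 0, so G (estab ∧ ¬fin) is false.
At position 0: F G estab is false; G (estab ∧ ¬fin) is false; so F G estab ∨ G (estab ∧ ¬fin) is false.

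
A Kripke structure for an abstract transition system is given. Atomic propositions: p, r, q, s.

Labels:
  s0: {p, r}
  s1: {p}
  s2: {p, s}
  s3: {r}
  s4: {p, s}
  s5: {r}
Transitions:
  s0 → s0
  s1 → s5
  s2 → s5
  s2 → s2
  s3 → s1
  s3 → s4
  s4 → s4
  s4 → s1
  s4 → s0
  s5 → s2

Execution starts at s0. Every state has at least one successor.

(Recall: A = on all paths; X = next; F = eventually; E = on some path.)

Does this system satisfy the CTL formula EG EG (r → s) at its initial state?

Does not hold

States satisfying EG (r → s): {s2, s4}.
States satisfying EG EG (r → s): {s2, s4}.
No suitable path/successor from s0 witnesses the formula.
s0 ∉ Sat(EG EG (r → s)).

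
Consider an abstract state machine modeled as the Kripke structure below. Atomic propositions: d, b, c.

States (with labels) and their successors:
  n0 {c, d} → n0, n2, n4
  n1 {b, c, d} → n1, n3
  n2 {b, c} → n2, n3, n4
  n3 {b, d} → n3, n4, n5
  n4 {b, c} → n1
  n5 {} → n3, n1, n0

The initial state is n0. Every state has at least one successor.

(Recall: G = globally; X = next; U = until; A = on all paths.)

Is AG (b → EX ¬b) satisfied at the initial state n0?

No

States satisfying b → EX ¬b: {n0, n3, n5}.
States satisfying AG (b → EX ¬b): ∅.
n1 is reachable from n0 and violates b → EX ¬b, so AG fails at n0.
n0 ∉ Sat(AG (b → EX ¬b)).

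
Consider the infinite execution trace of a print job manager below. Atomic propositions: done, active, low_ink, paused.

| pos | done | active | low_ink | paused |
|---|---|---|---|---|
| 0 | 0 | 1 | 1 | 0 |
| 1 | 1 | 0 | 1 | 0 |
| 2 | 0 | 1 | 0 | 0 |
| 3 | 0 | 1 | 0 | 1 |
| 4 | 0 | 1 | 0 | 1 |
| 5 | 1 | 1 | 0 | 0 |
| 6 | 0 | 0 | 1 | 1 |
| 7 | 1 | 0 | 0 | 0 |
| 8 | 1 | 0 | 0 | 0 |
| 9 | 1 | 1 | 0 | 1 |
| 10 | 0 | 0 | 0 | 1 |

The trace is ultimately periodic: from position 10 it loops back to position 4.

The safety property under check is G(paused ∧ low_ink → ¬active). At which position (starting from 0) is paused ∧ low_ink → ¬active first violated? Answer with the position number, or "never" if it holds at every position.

never

paused ∧ low_ink → ¬active holds at every position 0..10, and those are all the positions the trace ever visits, so the invariant G(paused ∧ low_ink → ¬active) is never violated.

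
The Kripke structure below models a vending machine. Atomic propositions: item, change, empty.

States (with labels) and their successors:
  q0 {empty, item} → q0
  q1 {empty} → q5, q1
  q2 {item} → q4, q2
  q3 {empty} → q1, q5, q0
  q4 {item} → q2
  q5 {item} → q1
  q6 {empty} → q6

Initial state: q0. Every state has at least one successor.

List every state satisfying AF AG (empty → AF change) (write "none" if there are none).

{q2, q4}

States satisfying AG (empty → AF change): {q2, q4}.
States satisfying AF AG (empty → AF change): {q2, q4}.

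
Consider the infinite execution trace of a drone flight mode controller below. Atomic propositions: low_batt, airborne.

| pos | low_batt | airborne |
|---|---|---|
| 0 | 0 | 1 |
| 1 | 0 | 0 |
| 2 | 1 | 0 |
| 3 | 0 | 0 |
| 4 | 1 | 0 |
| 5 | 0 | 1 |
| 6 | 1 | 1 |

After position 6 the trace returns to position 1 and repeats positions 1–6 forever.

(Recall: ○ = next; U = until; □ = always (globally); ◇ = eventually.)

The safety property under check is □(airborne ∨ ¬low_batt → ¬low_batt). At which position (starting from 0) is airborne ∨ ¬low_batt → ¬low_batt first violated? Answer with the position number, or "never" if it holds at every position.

6

Check airborne ∨ ¬low_batt → ¬low_batt at each position in order: 0 ✓, 1 ✓, 2 ✓, 3 ✓, 4 ✓, 5 ✓.
At position 6 the labels are {airborne, low_batt}, so airborne ∨ ¬low_batt → ¬low_batt is false there. This is the first violation.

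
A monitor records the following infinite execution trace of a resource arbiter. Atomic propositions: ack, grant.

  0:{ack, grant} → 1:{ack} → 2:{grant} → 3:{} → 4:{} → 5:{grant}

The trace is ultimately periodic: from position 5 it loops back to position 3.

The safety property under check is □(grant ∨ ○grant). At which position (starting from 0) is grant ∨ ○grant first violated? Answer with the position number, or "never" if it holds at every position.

3

Check grant ∨ ○grant at each position in order: 0 ✓, 1 ✓, 2 ✓.
At position 3 the labels are {} and the next position 4 has {}, so grant ∨ ○grant is false there. This is the first violation.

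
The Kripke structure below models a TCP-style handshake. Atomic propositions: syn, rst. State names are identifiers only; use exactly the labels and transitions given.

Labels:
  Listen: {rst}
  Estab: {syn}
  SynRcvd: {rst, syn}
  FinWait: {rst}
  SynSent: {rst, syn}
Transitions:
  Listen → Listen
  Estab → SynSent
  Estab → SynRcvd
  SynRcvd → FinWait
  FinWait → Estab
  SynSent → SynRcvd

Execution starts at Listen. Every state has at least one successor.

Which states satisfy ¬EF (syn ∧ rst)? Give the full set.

States satisfying syn ∧ rst: {SynRcvd, SynSent}.
States satisfying EF (syn ∧ rst): {Estab, SynRcvd, FinWait, SynSent}.
States satisfying ¬EF (syn ∧ rst): {Listen}.

{Listen}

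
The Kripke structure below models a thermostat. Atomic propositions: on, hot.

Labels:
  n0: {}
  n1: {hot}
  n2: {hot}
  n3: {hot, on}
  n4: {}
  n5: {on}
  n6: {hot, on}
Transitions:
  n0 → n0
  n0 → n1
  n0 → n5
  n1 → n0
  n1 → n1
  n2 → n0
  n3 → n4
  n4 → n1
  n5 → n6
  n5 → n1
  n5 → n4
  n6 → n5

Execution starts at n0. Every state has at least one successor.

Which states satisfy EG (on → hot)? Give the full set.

States satisfying on → hot: {n0, n1, n2, n3, n4, n6}.
States satisfying EG (on → hot): {n0, n1, n2, n3, n4}.

{n0, n1, n2, n3, n4}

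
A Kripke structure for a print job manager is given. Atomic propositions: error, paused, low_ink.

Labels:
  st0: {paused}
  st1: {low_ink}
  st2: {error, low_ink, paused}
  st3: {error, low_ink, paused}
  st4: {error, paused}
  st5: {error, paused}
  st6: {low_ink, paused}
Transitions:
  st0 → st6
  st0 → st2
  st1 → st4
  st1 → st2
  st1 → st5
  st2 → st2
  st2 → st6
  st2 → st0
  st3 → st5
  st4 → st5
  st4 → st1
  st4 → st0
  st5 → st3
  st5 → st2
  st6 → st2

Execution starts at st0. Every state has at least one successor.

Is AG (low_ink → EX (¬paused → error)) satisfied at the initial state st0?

States satisfying low_ink → EX (¬paused → error): {st0, st1, st2, st3, st4, st5, st6}.
States satisfying AG (low_ink → EX (¬paused → error)): {st0, st1, st2, st3, st4, st5, st6}.
Every state reachable from st0 satisfies low_ink → EX (¬paused → error).
st0 ∈ Sat(AG (low_ink → EX (¬paused → error))).

Yes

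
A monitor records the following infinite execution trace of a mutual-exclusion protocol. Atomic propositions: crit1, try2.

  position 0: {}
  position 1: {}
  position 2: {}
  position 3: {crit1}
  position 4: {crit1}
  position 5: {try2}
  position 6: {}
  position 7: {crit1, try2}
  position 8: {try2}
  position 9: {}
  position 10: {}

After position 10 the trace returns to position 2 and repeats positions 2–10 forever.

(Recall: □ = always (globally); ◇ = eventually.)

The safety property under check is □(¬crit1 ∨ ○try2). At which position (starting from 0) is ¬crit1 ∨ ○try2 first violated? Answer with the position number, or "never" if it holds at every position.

Check ¬crit1 ∨ ○try2 at each position in order: 0 ✓, 1 ✓, 2 ✓.
At position 3 the labels are {crit1} and the next position 4 has {crit1}, so ¬crit1 ∨ ○try2 is false there. This is the first violation.

3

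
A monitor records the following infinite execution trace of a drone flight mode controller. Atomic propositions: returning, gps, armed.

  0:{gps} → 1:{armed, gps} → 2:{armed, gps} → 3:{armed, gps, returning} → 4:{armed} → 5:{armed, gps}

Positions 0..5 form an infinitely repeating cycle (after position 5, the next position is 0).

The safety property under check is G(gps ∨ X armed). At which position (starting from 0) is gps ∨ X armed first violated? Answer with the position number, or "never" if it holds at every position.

never

gps ∨ X armed holds at every position 0..5, and those are all the positions the trace ever visits, so the invariant G(gps ∨ X armed) is never violated.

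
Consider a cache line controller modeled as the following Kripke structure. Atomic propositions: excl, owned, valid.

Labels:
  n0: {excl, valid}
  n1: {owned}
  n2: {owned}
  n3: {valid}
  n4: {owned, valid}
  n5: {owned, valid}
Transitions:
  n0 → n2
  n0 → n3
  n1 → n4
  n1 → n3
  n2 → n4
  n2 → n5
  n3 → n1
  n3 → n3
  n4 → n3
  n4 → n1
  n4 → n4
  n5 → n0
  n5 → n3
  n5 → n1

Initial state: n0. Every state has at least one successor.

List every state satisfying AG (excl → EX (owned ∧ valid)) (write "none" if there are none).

States satisfying excl → EX (owned ∧ valid): {n1, n2, n3, n4, n5}.
States satisfying AG (excl → EX (owned ∧ valid)): {n1, n3, n4}.

{n1, n3, n4}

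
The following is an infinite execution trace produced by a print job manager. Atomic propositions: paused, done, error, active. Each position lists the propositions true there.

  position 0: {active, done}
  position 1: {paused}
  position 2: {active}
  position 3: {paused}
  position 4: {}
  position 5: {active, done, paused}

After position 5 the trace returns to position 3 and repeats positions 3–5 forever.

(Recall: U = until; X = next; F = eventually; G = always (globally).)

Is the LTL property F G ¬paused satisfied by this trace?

Violated

G ¬paused is false at every position 0..5, so it never becomes true and F G ¬paused fails.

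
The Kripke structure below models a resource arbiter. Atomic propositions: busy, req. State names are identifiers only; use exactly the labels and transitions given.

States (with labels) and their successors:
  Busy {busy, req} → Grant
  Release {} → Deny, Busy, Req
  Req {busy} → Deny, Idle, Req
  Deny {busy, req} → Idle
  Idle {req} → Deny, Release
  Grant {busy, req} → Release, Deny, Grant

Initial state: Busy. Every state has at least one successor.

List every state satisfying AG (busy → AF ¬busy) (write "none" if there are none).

none

States satisfying busy → AF ¬busy: {Release, Deny, Idle}.
States satisfying AG (busy → AF ¬busy): ∅.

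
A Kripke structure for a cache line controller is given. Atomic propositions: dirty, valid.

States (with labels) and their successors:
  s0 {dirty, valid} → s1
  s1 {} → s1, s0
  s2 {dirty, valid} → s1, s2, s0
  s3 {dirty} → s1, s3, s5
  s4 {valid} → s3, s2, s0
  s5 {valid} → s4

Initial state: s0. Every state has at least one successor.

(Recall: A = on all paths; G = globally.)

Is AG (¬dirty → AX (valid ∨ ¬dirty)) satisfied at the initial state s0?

States satisfying ¬dirty → AX (valid ∨ ¬dirty): {s0, s1, s2, s3, s5}.
States satisfying AG (¬dirty → AX (valid ∨ ¬dirty)): {s0, s1, s2}.
Every state reachable from s0 satisfies ¬dirty → AX (valid ∨ ¬dirty).
s0 ∈ Sat(AG (¬dirty → AX (valid ∨ ¬dirty))).

Holds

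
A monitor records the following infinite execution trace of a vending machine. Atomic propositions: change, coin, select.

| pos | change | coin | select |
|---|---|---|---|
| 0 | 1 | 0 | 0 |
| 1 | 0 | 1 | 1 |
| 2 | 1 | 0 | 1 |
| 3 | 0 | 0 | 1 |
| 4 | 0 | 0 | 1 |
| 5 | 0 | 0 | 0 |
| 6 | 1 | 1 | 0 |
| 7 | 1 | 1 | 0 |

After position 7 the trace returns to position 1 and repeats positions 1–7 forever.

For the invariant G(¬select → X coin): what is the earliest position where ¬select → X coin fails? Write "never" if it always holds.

¬select → X coin holds at every position 0..7, and those are all the positions the trace ever visits, so the invariant G(¬select → X coin) is never violated.

never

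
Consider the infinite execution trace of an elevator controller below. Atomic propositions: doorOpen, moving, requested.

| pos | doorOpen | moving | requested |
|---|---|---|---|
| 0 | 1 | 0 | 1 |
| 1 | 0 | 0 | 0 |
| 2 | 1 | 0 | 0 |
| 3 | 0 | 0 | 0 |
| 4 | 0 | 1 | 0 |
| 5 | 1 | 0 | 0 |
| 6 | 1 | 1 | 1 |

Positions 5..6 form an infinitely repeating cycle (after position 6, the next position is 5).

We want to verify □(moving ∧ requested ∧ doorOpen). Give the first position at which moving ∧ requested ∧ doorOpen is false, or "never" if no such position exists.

0

At position 0 the labels are {doorOpen, requested}, so moving ∧ requested ∧ doorOpen is false there. This is the first violation.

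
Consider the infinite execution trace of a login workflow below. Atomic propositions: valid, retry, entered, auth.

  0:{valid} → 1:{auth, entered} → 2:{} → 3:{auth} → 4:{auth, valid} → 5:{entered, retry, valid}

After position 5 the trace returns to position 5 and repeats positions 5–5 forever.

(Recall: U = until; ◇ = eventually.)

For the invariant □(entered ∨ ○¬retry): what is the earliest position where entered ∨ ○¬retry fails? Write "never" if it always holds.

4

Check entered ∨ ○¬retry at each position in order: 0 ✓, 1 ✓, 2 ✓, 3 ✓.
At position 4 the labels are {auth, valid} and the next position 5 has {entered, retry, valid}, so entered ∨ ○¬retry is false there. This is the first violation.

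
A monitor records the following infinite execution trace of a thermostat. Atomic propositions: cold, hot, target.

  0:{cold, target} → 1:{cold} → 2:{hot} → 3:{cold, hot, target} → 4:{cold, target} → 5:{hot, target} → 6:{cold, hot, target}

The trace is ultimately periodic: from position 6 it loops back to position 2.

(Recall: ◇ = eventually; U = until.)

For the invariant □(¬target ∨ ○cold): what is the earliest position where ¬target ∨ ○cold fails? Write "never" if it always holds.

4

Check ¬target ∨ ○cold at each position in order: 0 ✓, 1 ✓, 2 ✓, 3 ✓.
At position 4 the labels are {cold, target} and the next position 5 has {hot, target}, so ¬target ∨ ○cold is false there. This is the first violation.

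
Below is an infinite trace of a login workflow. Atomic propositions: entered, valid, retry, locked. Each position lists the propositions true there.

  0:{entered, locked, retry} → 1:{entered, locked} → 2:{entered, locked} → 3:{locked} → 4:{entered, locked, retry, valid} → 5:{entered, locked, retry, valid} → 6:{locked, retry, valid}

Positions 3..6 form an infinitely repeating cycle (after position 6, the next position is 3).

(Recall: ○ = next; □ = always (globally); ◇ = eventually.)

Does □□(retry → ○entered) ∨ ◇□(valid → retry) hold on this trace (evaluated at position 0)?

□(retry → ○entered) must hold at every position from 0 onward. It fails at position 0, so □□(retry → ○entered) is false.
□(valid → retry) holds at position 0, which is reachable from 0, so ◇□(valid → retry) holds.
At position 0: □□(retry → ○entered) is false; ◇□(valid → retry) is true; so □□(retry → ○entered) ∨ ◇□(valid → retry) is true.

Yes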